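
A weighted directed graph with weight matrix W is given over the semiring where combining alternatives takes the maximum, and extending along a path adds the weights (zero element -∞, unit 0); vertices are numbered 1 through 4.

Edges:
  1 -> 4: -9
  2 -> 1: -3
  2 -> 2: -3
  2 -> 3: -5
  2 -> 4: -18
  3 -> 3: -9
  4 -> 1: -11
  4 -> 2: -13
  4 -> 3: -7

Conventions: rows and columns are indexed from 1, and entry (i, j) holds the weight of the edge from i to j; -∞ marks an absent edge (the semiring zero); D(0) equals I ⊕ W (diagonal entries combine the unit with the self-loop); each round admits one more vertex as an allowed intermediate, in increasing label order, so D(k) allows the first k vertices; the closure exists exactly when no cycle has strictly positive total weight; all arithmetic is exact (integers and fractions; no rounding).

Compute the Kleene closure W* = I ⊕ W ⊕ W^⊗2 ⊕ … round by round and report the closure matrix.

D(0):
  [0, -∞, -∞, -9]
  [-3, 0, -5, -18]
  [-∞, -∞, 0, -∞]
  [-11, -13, -7, 0]
D(1):
  [0, -∞, -∞, -9]
  [-3, 0, -5, -12]
  [-∞, -∞, 0, -∞]
  [-11, -13, -7, 0]
D(2):
  [0, -∞, -∞, -9]
  [-3, 0, -5, -12]
  [-∞, -∞, 0, -∞]
  [-11, -13, -7, 0]
D(3):
  [0, -∞, -∞, -9]
  [-3, 0, -5, -12]
  [-∞, -∞, 0, -∞]
  [-11, -13, -7, 0]
D(4):
  [0, -22, -16, -9]
  [-3, 0, -5, -12]
  [-∞, -∞, 0, -∞]
  [-11, -13, -7, 0]
Answer: W* = [[0, -22, -16, -9], [-3, 0, -5, -12], [-∞, -∞, 0, -∞], [-11, -13, -7, 0]]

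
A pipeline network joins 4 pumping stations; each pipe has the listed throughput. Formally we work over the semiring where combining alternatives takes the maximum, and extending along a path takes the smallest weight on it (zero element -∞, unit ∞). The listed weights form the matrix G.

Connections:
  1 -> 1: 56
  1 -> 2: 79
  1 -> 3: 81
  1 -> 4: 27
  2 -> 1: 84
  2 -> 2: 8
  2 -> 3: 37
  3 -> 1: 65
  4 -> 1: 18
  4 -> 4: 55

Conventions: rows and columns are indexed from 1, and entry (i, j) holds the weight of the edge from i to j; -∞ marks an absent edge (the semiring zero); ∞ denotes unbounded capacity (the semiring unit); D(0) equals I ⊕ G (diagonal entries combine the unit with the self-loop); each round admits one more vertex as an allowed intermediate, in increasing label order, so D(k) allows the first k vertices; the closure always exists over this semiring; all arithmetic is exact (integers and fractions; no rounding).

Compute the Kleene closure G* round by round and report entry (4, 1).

D(0):
  [∞, 79, 81, 27]
  [84, ∞, 37, -∞]
  [65, -∞, ∞, -∞]
  [18, -∞, -∞, ∞]
D(1):
  [∞, 79, 81, 27]
  [84, ∞, 81, 27]
  [65, 65, ∞, 27]
  [18, 18, 18, ∞]
D(2):
  [∞, 79, 81, 27]
  [84, ∞, 81, 27]
  [65, 65, ∞, 27]
  [18, 18, 18, ∞]
D(3):
  [∞, 79, 81, 27]
  [84, ∞, 81, 27]
  [65, 65, ∞, 27]
  [18, 18, 18, ∞]
D(4):
  [∞, 79, 81, 27]
  [84, ∞, 81, 27]
  [65, 65, ∞, 27]
  [18, 18, 18, ∞]
Answer: G*[4][1] = 18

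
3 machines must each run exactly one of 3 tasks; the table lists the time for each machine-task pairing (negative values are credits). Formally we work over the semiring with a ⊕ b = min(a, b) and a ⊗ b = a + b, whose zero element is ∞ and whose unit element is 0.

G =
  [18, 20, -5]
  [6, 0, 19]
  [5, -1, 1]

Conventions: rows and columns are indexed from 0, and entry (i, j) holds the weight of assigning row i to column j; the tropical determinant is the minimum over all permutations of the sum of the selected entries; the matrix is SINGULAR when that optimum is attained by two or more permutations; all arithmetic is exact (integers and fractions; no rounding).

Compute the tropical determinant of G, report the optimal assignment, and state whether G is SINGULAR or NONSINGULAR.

σ = (0, 1, 2): 18 + 0 + 1 = 19
σ = (0, 2, 1): 18 + 19 + (-1) = 36
σ = (1, 0, 2): 20 + 6 + 1 = 27
σ = (1, 2, 0): 20 + 19 + 5 = 44
σ = (2, 0, 1): (-5) + 6 + (-1) = 0
σ = (2, 1, 0): (-5) + 0 + 5 = 0
Optimal value attained by: σ = (2, 0, 1).
Answer: det⊕(G) = 0; verdict: SINGULAR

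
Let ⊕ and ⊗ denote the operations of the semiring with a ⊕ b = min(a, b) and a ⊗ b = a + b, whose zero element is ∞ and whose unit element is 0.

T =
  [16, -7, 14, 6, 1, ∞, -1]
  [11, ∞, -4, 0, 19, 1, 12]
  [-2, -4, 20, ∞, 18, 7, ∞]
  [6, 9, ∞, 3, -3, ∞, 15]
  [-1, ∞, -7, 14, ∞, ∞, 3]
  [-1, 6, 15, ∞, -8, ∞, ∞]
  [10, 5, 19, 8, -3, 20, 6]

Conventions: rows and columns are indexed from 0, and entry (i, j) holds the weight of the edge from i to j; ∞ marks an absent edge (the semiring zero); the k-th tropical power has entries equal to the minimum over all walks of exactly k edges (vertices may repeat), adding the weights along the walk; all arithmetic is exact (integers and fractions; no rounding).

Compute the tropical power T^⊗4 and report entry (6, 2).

T^⊗2:
  [0, 4, -11, -7, -4, -6, 4]
  [-6, -8, 12, 3, -7, 3, 10]
  [6, -9, -8, -4, -1, -3, -3]
  [-4, -1, -10, 6, 0, 10, 0]
  [-9, -11, 13, 5, 0, 0, -2]
  [-9, -8, -15, 5, 0, 7, -5]
  [-4, 3, -10, 5, 3, 6, 0]
T^⊗3:
  [-13, -15, -11, -4, -14, -4, -1]
  [-8, -13, -14, -8, -5, -7, -7]
  [-10, -12, -13, -9, -11, -8, 2]
  [-12, -14, -7, -1, -3, -3, -5]
  [-1, -16, -15, -11, -8, -10, -10]
  [-17, -19, -12, -8, -8, -8, -10]
  [-12, -14, -4, 2, -3, -3, -5]
T^⊗4:
  [-15, -20, -21, -15, -12, -14, -14]
  [-16, -18, -17, -13, -15, -12, -9]
  [-15, -17, -18, -12, -16, -11, -11]
  [-9, -19, -18, -14, -11, -13, -13]
  [-17, -19, -20, -16, -18, -15, -5]
  [-14, -24, -23, -19, -16, -18, -18]
  [-6, -19, -18, -14, -11, -13, -13]
Key observation: the optimum is the walk 6->4->2->1->2, with weight (-3) + (-7) + (-4) + (-4) = -18.
Optimal value attained by: walk 6->4->2->1->2.
Answer: (T^⊗4)[6][2] = -18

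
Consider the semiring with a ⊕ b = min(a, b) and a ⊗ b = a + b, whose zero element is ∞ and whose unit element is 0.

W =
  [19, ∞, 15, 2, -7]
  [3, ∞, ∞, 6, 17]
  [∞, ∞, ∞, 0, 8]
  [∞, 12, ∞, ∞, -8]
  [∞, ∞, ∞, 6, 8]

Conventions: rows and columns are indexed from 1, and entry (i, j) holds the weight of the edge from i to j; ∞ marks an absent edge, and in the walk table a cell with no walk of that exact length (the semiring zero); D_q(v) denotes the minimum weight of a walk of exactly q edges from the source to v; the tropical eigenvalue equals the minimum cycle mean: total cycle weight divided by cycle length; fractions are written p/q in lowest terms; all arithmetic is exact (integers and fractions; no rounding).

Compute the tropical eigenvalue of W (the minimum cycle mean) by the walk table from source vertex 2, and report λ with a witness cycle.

q=0: [∞, 0, ∞, ∞, ∞]
q=1: [3, ∞, ∞, 6, 17]
q=2: [22, 18, 18, 5, -4]
q=3: [21, 17, 37, 2, -3]
q=4: [20, 14, 36, 3, -6]
q=5: [17, 15, 35, 0, -5]
Optimal cycle mean attained by: cycle 4->5->4, total (-8) + 6, length 2.
Answer: λ = -1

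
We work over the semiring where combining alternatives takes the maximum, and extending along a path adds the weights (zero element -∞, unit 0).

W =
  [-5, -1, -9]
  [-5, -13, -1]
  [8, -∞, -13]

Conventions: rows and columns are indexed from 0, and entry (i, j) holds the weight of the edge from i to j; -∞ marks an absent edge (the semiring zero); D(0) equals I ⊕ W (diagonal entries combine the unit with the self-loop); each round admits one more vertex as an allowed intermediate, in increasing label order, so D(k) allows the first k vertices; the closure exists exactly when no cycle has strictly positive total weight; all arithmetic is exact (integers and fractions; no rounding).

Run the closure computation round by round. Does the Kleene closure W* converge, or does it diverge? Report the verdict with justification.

D(0):
  [0, -1, -9]
  [-5, 0, -1]
  [8, -∞, 0]
D(1):
  [0, -1, -9]
  [-5, 0, -1]
  [8, 7, 0]
Detection: at round 2, diagonal entry (2, 2) turns strictly positive.
Key observation: the cycle 2->0->1->2 has total weight 8 + (-1) + (-1), which is strictly positive.
Answer: DIVERGES — positive cycle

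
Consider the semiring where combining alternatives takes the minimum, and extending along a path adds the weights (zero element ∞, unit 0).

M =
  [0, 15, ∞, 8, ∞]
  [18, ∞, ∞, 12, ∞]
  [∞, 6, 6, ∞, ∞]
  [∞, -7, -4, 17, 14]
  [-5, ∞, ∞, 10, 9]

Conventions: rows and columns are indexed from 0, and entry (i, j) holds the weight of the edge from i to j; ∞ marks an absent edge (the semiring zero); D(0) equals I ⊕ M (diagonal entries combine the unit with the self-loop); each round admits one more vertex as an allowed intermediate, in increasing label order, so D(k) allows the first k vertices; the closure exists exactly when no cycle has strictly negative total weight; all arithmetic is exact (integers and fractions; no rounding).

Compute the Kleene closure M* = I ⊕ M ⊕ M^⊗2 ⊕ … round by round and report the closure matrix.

D(0):
  [0, 15, ∞, 8, ∞]
  [18, 0, ∞, 12, ∞]
  [∞, 6, 0, ∞, ∞]
  [∞, -7, -4, 0, 14]
  [-5, ∞, ∞, 10, 0]
D(1):
  [0, 15, ∞, 8, ∞]
  [18, 0, ∞, 12, ∞]
  [∞, 6, 0, ∞, ∞]
  [∞, -7, -4, 0, 14]
  [-5, 10, ∞, 3, 0]
D(2):
  [0, 15, ∞, 8, ∞]
  [18, 0, ∞, 12, ∞]
  [24, 6, 0, 18, ∞]
  [11, -7, -4, 0, 14]
  [-5, 10, ∞, 3, 0]
D(3):
  [0, 15, ∞, 8, ∞]
  [18, 0, ∞, 12, ∞]
  [24, 6, 0, 18, ∞]
  [11, -7, -4, 0, 14]
  [-5, 10, ∞, 3, 0]
D(4):
  [0, 1, 4, 8, 22]
  [18, 0, 8, 12, 26]
  [24, 6, 0, 18, 32]
  [11, -7, -4, 0, 14]
  [-5, -4, -1, 3, 0]
D(5):
  [0, 1, 4, 8, 22]
  [18, 0, 8, 12, 26]
  [24, 6, 0, 18, 32]
  [9, -7, -4, 0, 14]
  [-5, -4, -1, 3, 0]
Answer: M* = [[0, 1, 4, 8, 22], [18, 0, 8, 12, 26], [24, 6, 0, 18, 32], [9, -7, -4, 0, 14], [-5, -4, -1, 3, 0]]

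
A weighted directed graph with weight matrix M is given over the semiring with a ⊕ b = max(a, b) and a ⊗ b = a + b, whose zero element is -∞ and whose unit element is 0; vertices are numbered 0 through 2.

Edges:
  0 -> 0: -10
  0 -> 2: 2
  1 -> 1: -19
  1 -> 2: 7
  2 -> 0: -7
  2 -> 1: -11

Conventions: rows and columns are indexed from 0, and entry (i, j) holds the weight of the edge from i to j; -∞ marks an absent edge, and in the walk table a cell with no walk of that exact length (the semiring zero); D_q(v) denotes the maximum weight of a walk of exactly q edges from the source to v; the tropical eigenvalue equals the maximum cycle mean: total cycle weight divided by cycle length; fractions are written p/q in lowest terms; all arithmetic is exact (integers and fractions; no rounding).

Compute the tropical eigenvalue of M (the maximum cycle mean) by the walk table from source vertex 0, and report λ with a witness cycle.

q=0: [0, -∞, -∞]
q=1: [-10, -∞, 2]
q=2: [-5, -9, -8]
q=3: [-15, -19, -2]
Optimal cycle mean attained by: cycle 1->2->1, total 7 + (-11), length 2.
Answer: λ = -2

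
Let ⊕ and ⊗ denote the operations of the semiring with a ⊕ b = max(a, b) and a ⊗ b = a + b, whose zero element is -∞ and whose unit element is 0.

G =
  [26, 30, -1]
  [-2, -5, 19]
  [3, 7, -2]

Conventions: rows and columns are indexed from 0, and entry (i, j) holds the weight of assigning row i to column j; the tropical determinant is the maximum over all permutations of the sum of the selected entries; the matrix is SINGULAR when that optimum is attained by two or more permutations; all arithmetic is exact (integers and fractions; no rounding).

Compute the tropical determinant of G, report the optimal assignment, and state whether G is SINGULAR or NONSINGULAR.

σ = (0, 1, 2): 26 + (-5) + (-2) = 19
σ = (0, 2, 1): 26 + 19 + 7 = 52
σ = (1, 0, 2): 30 + (-2) + (-2) = 26
σ = (1, 2, 0): 30 + 19 + 3 = 52
σ = (2, 0, 1): (-1) + (-2) + 7 = 4
σ = (2, 1, 0): (-1) + (-5) + 3 = -3
Optimal value attained by: σ = (0, 2, 1).
Answer: det⊕(G) = 52; verdict: SINGULAR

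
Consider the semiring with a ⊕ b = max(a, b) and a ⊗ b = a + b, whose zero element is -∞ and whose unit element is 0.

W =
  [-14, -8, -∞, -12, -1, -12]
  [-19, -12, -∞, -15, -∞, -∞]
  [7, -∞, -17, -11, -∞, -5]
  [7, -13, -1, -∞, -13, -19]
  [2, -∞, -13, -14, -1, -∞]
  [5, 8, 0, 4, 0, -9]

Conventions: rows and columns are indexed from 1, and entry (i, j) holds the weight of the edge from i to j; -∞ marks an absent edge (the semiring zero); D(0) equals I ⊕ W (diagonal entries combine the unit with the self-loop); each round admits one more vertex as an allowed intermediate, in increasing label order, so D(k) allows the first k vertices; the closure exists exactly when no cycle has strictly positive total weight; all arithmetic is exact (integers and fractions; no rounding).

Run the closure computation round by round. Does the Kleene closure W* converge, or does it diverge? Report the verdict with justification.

D(0):
  [0, -8, -∞, -12, -1, -12]
  [-19, 0, -∞, -15, -∞, -∞]
  [7, -∞, 0, -11, -∞, -5]
  [7, -13, -1, 0, -13, -19]
  [2, -∞, -13, -14, 0, -∞]
  [5, 8, 0, 4, 0, 0]
Detection: at round 1, diagonal entry (5, 5) turns strictly positive.
Key observation: the cycle 5->1->5 has total weight 2 + (-1), which is strictly positive.
Answer: DIVERGES — positive cycle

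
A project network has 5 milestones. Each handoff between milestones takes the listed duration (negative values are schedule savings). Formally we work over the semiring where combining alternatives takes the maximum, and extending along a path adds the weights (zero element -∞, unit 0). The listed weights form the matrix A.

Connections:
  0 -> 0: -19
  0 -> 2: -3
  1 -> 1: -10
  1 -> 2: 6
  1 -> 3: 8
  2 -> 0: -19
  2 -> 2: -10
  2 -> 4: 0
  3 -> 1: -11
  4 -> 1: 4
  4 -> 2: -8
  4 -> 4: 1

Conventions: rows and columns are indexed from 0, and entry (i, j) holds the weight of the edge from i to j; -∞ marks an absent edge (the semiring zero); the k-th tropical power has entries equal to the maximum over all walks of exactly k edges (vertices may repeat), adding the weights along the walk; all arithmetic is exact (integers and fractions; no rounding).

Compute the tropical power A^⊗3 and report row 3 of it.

A^⊗2:
  [-22, -∞, -13, -∞, -3]
  [-13, -3, -4, -2, 6]
  [-29, 4, -8, -∞, 1]
  [-∞, -21, -5, -3, -∞]
  [-27, 5, 10, 12, 2]
A^⊗3:
  [-32, 1, -11, -∞, -2]
  [-23, 10, 3, 5, 7]
  [-27, 5, 10, 12, 2]
  [-24, -14, -15, -13, -5]
  [-9, 6, 11, 13, 10]
Answer: row 3 of A^⊗3 = [-24, -14, -15, -13, -5]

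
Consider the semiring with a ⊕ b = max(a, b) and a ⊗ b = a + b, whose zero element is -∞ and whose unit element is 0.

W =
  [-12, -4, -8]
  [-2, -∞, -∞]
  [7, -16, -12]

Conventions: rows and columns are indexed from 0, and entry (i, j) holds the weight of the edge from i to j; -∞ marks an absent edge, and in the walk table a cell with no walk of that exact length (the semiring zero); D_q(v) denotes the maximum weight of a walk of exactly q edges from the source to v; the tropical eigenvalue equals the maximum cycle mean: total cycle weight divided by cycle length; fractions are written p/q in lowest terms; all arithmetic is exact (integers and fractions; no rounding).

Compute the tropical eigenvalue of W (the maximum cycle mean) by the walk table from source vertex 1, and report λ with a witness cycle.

q=0: [-∞, 0, -∞]
q=1: [-2, -∞, -∞]
q=2: [-14, -6, -10]
q=3: [-3, -18, -22]
Optimal cycle mean attained by: cycle 0->2->0, total (-8) + 7, length 2.
Answer: λ = -1/2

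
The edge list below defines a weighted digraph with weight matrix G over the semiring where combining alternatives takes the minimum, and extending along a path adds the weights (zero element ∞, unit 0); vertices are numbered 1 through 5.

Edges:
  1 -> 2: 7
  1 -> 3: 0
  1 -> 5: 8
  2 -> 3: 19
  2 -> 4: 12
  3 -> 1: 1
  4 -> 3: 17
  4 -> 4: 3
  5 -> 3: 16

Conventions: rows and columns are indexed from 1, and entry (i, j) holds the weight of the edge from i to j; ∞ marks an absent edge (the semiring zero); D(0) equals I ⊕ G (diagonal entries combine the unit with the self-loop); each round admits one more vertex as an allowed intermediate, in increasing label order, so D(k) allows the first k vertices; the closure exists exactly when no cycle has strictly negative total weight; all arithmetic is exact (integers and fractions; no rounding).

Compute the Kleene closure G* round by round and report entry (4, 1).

D(0):
  [0, 7, 0, ∞, 8]
  [∞, 0, 19, 12, ∞]
  [1, ∞, 0, ∞, ∞]
  [∞, ∞, 17, 0, ∞]
  [∞, ∞, 16, ∞, 0]
D(1):
  [0, 7, 0, ∞, 8]
  [∞, 0, 19, 12, ∞]
  [1, 8, 0, ∞, 9]
  [∞, ∞, 17, 0, ∞]
  [∞, ∞, 16, ∞, 0]
D(2):
  [0, 7, 0, 19, 8]
  [∞, 0, 19, 12, ∞]
  [1, 8, 0, 20, 9]
  [∞, ∞, 17, 0, ∞]
  [∞, ∞, 16, ∞, 0]
D(3):
  [0, 7, 0, 19, 8]
  [20, 0, 19, 12, 28]
  [1, 8, 0, 20, 9]
  [18, 25, 17, 0, 26]
  [17, 24, 16, 36, 0]
D(4):
  [0, 7, 0, 19, 8]
  [20, 0, 19, 12, 28]
  [1, 8, 0, 20, 9]
  [18, 25, 17, 0, 26]
  [17, 24, 16, 36, 0]
D(5):
  [0, 7, 0, 19, 8]
  [20, 0, 19, 12, 28]
  [1, 8, 0, 20, 9]
  [18, 25, 17, 0, 26]
  [17, 24, 16, 36, 0]
Answer: G*[4][1] = 18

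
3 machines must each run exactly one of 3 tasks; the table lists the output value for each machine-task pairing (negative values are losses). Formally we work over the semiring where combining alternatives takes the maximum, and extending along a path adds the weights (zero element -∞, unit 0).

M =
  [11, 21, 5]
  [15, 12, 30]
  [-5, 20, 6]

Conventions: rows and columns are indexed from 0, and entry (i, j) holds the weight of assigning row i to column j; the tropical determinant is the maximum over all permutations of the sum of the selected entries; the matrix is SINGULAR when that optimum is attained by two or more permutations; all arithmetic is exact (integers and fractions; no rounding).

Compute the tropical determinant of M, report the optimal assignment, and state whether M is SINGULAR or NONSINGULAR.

σ = (0, 1, 2): 11 + 12 + 6 = 29
σ = (0, 2, 1): 11 + 30 + 20 = 61
σ = (1, 0, 2): 21 + 15 + 6 = 42
σ = (1, 2, 0): 21 + 30 + (-5) = 46
σ = (2, 0, 1): 5 + 15 + 20 = 40
σ = (2, 1, 0): 5 + 12 + (-5) = 12
Optimal value attained by: σ = (0, 2, 1).
Answer: det⊕(M) = 61; verdict: NONSINGULAR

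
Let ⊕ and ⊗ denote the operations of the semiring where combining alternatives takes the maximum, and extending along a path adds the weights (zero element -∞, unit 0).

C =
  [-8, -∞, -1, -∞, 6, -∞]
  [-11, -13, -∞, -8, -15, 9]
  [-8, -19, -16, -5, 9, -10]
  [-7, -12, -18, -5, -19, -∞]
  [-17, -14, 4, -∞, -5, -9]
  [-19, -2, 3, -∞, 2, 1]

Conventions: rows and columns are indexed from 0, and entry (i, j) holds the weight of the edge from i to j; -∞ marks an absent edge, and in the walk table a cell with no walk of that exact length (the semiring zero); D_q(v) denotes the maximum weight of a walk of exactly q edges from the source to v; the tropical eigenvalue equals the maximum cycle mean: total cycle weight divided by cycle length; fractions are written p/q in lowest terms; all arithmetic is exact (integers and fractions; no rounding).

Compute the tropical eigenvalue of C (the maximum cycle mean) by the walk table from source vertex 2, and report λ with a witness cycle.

q=0: [-∞, -∞, 0, -∞, -∞, -∞]
q=1: [-8, -19, -16, -5, 9, -10]
q=2: [-8, -5, 13, -10, 4, 0]
q=3: [5, -2, 8, 8, 22, 4]
q=4: [5, 8, 26, 3, 17, 13]
q=5: [18, 11, 21, 21, 35, 17]
q=6: [18, 21, 39, 16, 30, 26]
Optimal cycle mean attained by: cycle 2->4->2, total 9 + 4, length 2.
Answer: λ = 13/2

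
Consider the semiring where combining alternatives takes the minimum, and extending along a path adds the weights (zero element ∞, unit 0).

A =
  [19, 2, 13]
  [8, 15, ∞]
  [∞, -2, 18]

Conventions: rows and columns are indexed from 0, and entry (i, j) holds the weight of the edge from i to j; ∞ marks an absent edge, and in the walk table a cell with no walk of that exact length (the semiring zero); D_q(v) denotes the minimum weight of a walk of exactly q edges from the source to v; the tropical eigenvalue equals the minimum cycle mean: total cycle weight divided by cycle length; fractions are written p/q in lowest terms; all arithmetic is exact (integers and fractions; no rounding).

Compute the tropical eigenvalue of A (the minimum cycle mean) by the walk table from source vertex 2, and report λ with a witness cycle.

q=0: [∞, ∞, 0]
q=1: [∞, -2, 18]
q=2: [6, 13, 36]
q=3: [21, 8, 19]
Optimal cycle mean attained by: cycle 0->1->0, total 2 + 8, length 2.
Answer: λ = 5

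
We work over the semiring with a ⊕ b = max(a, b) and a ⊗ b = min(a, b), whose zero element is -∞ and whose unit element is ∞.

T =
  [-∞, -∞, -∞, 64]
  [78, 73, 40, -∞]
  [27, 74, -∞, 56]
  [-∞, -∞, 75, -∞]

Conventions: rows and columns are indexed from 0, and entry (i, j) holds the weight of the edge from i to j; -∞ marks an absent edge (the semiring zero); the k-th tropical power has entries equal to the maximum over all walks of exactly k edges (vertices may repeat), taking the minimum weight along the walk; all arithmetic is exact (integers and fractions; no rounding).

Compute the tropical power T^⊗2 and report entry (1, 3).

T^⊗2:
  [-∞, -∞, 64, -∞]
  [73, 73, 40, 64]
  [74, 73, 56, 27]
  [27, 74, -∞, 56]
Key observation: the optimum is the walk 1->0->3, with weight 78 min 64 = 64.
Optimal value attained by: walk 1->0->3.
Answer: (T^⊗2)[1][3] = 64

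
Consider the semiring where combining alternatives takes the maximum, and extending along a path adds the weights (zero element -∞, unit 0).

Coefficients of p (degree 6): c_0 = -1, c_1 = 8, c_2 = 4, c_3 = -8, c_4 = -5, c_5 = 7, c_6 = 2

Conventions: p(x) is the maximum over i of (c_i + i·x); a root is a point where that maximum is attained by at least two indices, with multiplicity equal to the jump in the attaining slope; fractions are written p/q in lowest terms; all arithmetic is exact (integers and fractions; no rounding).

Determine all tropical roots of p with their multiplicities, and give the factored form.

hull edge (i=0, c=-1) to (i=1, c=8): slope 9, span 1
hull edge (i=1, c=8) to (i=5, c=7): slope -1/4, span 4
hull edge (i=5, c=7) to (i=6, c=2): slope -5, span 1
Factored form: p(x) = 2 ⊗ (x ⊕ (-9)) ⊗ (x ⊕ 1/4) ⊗ (x ⊕ 1/4) ⊗ (x ⊕ 1/4) ⊗ (x ⊕ 1/4) ⊗ (x ⊕ 5)
Answer: roots = -9 (mult 1), 1/4 (mult 4), 5 (mult 1)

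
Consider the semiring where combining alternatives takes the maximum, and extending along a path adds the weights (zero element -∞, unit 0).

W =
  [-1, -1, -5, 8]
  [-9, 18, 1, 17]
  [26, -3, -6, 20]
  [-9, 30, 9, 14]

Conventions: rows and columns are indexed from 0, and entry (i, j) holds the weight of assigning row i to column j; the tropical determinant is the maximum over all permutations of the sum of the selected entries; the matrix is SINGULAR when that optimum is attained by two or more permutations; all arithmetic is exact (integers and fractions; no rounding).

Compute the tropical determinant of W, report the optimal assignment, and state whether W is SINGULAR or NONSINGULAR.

σ = (0, 1, 2, 3): (-1) + 18 + (-6) + 14 = 25
σ = (0, 1, 3, 2): (-1) + 18 + 20 + 9 = 46
σ = (0, 2, 1, 3): (-1) + 1 + (-3) + 14 = 11
σ = (0, 2, 3, 1): (-1) + 1 + 20 + 30 = 50
σ = (0, 3, 1, 2): (-1) + 17 + (-3) + 9 = 22
σ = (0, 3, 2, 1): (-1) + 17 + (-6) + 30 = 40
σ = (1, 0, 2, 3): (-1) + (-9) + (-6) + 14 = -2
σ = (1, 0, 3, 2): (-1) + (-9) + 20 + 9 = 19
σ = (1, 2, 0, 3): (-1) + 1 + 26 + 14 = 40
σ = (1, 2, 3, 0): (-1) + 1 + 20 + (-9) = 11
σ = (1, 3, 0, 2): (-1) + 17 + 26 + 9 = 51
σ = (1, 3, 2, 0): (-1) + 17 + (-6) + (-9) = 1
σ = (2, 0, 1, 3): (-5) + (-9) + (-3) + 14 = -3
σ = (2, 0, 3, 1): (-5) + (-9) + 20 + 30 = 36
σ = (2, 1, 0, 3): (-5) + 18 + 26 + 14 = 53
σ = (2, 1, 3, 0): (-5) + 18 + 20 + (-9) = 24
σ = (2, 3, 0, 1): (-5) + 17 + 26 + 30 = 68
σ = (2, 3, 1, 0): (-5) + 17 + (-3) + (-9) = 0
σ = (3, 0, 1, 2): 8 + (-9) + (-3) + 9 = 5
σ = (3, 0, 2, 1): 8 + (-9) + (-6) + 30 = 23
σ = (3, 1, 0, 2): 8 + 18 + 26 + 9 = 61
σ = (3, 1, 2, 0): 8 + 18 + (-6) + (-9) = 11
σ = (3, 2, 0, 1): 8 + 1 + 26 + 30 = 65
σ = (3, 2, 1, 0): 8 + 1 + (-3) + (-9) = -3
Optimal value attained by: σ = (2, 3, 0, 1).
Answer: det⊕(W) = 68; verdict: NONSINGULAR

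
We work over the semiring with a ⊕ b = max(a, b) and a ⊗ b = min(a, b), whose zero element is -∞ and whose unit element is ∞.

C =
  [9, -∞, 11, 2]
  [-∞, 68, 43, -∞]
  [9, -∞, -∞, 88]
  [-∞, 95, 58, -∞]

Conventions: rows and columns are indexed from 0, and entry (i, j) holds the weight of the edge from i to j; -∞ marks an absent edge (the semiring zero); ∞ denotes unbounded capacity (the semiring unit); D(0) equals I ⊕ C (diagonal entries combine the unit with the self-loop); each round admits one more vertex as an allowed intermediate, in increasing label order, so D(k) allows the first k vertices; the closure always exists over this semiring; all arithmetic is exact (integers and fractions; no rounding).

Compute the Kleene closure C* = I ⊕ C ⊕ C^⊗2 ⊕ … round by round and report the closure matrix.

D(0):
  [∞, -∞, 11, 2]
  [-∞, ∞, 43, -∞]
  [9, -∞, ∞, 88]
  [-∞, 95, 58, ∞]
D(1):
  [∞, -∞, 11, 2]
  [-∞, ∞, 43, -∞]
  [9, -∞, ∞, 88]
  [-∞, 95, 58, ∞]
D(2):
  [∞, -∞, 11, 2]
  [-∞, ∞, 43, -∞]
  [9, -∞, ∞, 88]
  [-∞, 95, 58, ∞]
D(3):
  [∞, -∞, 11, 11]
  [9, ∞, 43, 43]
  [9, -∞, ∞, 88]
  [9, 95, 58, ∞]
D(4):
  [∞, 11, 11, 11]
  [9, ∞, 43, 43]
  [9, 88, ∞, 88]
  [9, 95, 58, ∞]
Answer: C* = [[∞, 11, 11, 11], [9, ∞, 43, 43], [9, 88, ∞, 88], [9, 95, 58, ∞]]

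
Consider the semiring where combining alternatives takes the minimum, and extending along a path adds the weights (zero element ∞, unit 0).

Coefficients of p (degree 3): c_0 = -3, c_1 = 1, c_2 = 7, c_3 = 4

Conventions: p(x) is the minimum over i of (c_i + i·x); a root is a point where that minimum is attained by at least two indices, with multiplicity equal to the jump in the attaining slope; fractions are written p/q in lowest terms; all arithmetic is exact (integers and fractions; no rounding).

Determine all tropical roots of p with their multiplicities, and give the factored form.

hull edge (i=0, c=-3) to (i=3, c=4): slope 7/3, span 3
Factored form: p(x) = 4 ⊗ (x ⊕ (-7/3)) ⊗ (x ⊕ (-7/3)) ⊗ (x ⊕ (-7/3))
Answer: roots = -7/3 (mult 3)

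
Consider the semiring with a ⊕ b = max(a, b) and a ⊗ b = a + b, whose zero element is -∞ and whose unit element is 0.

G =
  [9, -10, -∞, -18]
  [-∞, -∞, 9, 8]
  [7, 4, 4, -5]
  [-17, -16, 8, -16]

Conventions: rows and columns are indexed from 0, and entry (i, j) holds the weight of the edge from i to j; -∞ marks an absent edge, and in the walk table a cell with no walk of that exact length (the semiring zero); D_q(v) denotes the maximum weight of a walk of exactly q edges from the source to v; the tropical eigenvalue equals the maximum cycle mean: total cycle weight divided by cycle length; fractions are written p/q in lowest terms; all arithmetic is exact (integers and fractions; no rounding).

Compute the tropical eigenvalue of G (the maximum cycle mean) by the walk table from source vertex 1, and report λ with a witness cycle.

q=0: [-∞, 0, -∞, -∞]
q=1: [-∞, -∞, 9, 8]
q=2: [16, 13, 16, 4]
q=3: [25, 20, 22, 21]
q=4: [34, 26, 29, 28]
Optimal cycle mean attained by: cycle 0->0, total 9, length 1.
Answer: λ = 9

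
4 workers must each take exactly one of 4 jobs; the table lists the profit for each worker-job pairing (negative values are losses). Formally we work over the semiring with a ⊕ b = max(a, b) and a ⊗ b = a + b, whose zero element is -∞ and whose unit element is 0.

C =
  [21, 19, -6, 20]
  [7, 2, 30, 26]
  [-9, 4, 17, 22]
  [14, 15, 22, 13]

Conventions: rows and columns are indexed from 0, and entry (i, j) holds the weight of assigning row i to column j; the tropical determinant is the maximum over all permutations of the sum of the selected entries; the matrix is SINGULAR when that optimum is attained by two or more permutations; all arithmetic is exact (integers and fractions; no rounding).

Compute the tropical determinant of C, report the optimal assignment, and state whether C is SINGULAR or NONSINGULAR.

σ = (0, 1, 2, 3): 21 + 2 + 17 + 13 = 53
σ = (0, 1, 3, 2): 21 + 2 + 22 + 22 = 67
σ = (0, 2, 1, 3): 21 + 30 + 4 + 13 = 68
σ = (0, 2, 3, 1): 21 + 30 + 22 + 15 = 88
σ = (0, 3, 1, 2): 21 + 26 + 4 + 22 = 73
σ = (0, 3, 2, 1): 21 + 26 + 17 + 15 = 79
σ = (1, 0, 2, 3): 19 + 7 + 17 + 13 = 56
σ = (1, 0, 3, 2): 19 + 7 + 22 + 22 = 70
σ = (1, 2, 0, 3): 19 + 30 + (-9) + 13 = 53
σ = (1, 2, 3, 0): 19 + 30 + 22 + 14 = 85
σ = (1, 3, 0, 2): 19 + 26 + (-9) + 22 = 58
σ = (1, 3, 2, 0): 19 + 26 + 17 + 14 = 76
σ = (2, 0, 1, 3): (-6) + 7 + 4 + 13 = 18
σ = (2, 0, 3, 1): (-6) + 7 + 22 + 15 = 38
σ = (2, 1, 0, 3): (-6) + 2 + (-9) + 13 = 0
σ = (2, 1, 3, 0): (-6) + 2 + 22 + 14 = 32
σ = (2, 3, 0, 1): (-6) + 26 + (-9) + 15 = 26
σ = (2, 3, 1, 0): (-6) + 26 + 4 + 14 = 38
σ = (3, 0, 1, 2): 20 + 7 + 4 + 22 = 53
σ = (3, 0, 2, 1): 20 + 7 + 17 + 15 = 59
σ = (3, 1, 0, 2): 20 + 2 + (-9) + 22 = 35
σ = (3, 1, 2, 0): 20 + 2 + 17 + 14 = 53
σ = (3, 2, 0, 1): 20 + 30 + (-9) + 15 = 56
σ = (3, 2, 1, 0): 20 + 30 + 4 + 14 = 68
Optimal value attained by: σ = (0, 2, 3, 1).
Answer: det⊕(C) = 88; verdict: NONSINGULAR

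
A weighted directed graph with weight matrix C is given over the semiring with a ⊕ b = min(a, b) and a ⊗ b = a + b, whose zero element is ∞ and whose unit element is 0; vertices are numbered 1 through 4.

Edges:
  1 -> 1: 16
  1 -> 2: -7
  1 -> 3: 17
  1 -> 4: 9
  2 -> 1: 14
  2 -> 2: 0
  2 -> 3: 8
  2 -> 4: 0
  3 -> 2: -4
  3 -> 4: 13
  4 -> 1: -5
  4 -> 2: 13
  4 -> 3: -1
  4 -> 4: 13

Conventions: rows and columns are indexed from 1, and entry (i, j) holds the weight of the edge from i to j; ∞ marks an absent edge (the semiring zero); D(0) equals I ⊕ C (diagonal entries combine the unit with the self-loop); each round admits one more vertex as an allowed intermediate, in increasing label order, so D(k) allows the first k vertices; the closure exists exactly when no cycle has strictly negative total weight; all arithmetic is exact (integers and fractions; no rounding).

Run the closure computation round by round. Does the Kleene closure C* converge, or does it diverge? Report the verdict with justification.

D(0):
  [0, -7, 17, 9]
  [14, 0, 8, 0]
  [∞, -4, 0, 13]
  [-5, 13, -1, 0]
D(1):
  [0, -7, 17, 9]
  [14, 0, 8, 0]
  [∞, -4, 0, 13]
  [-5, -12, -1, 0]
Detection: at round 2, diagonal entry (4, 4) turns strictly negative.
Key observation: the cycle 4->1->2->4 has total weight (-5) + (-7) + 0, which is strictly negative.
Answer: DIVERGES — negative cycle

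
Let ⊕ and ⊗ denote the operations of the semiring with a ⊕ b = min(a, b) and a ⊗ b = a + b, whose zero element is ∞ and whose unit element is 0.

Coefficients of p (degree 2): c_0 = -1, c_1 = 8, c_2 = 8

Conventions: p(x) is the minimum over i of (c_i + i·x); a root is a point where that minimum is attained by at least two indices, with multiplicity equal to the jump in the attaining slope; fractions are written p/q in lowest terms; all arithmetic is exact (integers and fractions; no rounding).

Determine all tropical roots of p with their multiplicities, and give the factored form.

hull edge (i=0, c=-1) to (i=2, c=8): slope 9/2, span 2
Factored form: p(x) = 8 ⊗ (x ⊕ (-9/2)) ⊗ (x ⊕ (-9/2))
Answer: roots = -9/2 (mult 2)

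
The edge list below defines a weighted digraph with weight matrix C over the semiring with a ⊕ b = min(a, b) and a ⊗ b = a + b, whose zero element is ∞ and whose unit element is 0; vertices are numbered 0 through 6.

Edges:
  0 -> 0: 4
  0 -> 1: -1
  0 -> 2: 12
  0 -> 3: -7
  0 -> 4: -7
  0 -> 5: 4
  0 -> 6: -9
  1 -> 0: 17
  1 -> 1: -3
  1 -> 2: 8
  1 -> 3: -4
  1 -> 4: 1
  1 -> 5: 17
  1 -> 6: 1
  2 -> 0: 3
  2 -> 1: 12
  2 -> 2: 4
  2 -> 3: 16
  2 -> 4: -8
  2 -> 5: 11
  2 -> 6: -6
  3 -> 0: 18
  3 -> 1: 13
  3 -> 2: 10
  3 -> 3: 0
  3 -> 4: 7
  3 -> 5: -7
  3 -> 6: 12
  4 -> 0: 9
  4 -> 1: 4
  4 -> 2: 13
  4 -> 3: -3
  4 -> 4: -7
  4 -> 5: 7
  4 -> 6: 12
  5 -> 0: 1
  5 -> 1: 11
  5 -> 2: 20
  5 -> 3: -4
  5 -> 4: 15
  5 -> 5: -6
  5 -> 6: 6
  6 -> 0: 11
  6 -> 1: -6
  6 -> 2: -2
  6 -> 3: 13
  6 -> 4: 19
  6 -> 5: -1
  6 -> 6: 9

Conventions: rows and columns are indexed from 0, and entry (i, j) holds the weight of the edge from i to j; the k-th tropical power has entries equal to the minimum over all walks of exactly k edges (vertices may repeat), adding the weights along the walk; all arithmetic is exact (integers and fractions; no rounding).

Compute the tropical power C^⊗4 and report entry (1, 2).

C^⊗2:
  [2, -15, -11, -10, -14, -14, -5]
  [10, -6, -1, -7, -6, -11, -2]
  [1, -12, -8, -11, -15, -7, -6]
  [-6, 4, 10, -11, 0, -13, -1]
  [2, -3, 6, -10, -14, -10, 0]
  [-5, 0, 4, -10, -6, -12, -8]
  [0, -9, 2, -10, -10, -7, -8]
C^⊗3:
  [-13, -18, -7, -19, -21, -20, -17]
  [-10, -9, -4, -15, -13, -17, -7]
  [-6, -15, -8, -18, -22, -18, -14]
  [-12, -7, -3, -17, -13, -19, -15]
  [-9, -10, -2, -17, -21, -17, -7]
  [-11, -14, -10, -16, -13, -18, -14]
  [-6, -14, -10, -13, -17, -17, -9]
C^⊗4:
  [-19, -23, -19, -24, -28, -26, -22]
  [-16, -13, -9, -21, -20, -23, -19]
  [-17, -20, -16, -25, -29, -25, -15]
  [-18, -21, -17, -23, -20, -25, -21]
  [-16, -17, -9, -24, -28, -24, -18]
  [-17, -20, -16, -22, -20, -24, -20]
  [-16, -17, -11, -21, -24, -23, -16]
Key observation: the optimum is the walk 1->6->2->6->2, with weight 1 + (-2) + (-6) + (-2) = -9.
Optimal value attained by: walk 1->6->2->6->2.
Answer: (C^⊗4)[1][2] = -9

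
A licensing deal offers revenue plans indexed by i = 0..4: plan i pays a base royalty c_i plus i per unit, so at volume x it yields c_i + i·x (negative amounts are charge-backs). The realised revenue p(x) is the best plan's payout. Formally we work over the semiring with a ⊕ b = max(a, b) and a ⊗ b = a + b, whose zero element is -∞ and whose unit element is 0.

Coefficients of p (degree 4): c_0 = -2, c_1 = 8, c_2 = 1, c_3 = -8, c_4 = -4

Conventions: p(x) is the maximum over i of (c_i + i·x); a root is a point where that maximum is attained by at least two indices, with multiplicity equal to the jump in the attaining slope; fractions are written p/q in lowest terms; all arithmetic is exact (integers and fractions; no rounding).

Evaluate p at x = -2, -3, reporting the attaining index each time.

p(-2) = max(-2+0·(-2)=-2, 8+1·(-2)=6, 1+2·(-2)=-3, -8+3·(-2)=-14, -4+4·(-2)=-12) = 6 (attained by i=1)
p(-3) = max(-2+0·(-3)=-2, 8+1·(-3)=5, 1+2·(-3)=-5, -8+3·(-3)=-17, -4+4·(-3)=-16) = 5 (attained by i=1)
Answer: p(-2) = 6; p(-3) = 5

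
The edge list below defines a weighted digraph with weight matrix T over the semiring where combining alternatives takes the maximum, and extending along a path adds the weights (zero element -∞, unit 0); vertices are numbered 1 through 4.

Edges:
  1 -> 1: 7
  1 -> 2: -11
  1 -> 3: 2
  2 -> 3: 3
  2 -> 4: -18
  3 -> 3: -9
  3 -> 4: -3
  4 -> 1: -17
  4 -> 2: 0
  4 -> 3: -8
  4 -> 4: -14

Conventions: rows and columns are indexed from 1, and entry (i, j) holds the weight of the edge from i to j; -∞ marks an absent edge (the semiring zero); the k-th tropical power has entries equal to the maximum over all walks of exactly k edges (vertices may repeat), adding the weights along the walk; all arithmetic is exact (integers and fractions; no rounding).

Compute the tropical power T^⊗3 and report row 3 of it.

T^⊗2:
  [14, -4, 9, -1]
  [-35, -18, -6, 0]
  [-20, -3, -11, -12]
  [-10, -14, 3, -11]
T^⊗3:
  [21, 3, 16, 6]
  [-17, 0, -8, -9]
  [-13, -12, 0, -14]
  [-3, -11, -6, 0]
Answer: row 3 of T^⊗3 = [-13, -12, 0, -14]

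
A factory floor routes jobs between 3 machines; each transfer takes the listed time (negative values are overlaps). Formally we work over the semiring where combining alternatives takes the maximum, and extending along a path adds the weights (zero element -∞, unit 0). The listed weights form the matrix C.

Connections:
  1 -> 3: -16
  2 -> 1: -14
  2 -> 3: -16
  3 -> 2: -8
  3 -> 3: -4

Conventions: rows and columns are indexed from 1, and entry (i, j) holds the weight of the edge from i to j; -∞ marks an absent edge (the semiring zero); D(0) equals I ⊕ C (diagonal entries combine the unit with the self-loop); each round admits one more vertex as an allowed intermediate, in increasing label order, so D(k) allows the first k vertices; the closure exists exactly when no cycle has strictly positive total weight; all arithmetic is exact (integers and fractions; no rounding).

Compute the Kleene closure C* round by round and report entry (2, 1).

D(0):
  [0, -∞, -16]
  [-14, 0, -16]
  [-∞, -8, 0]
D(1):
  [0, -∞, -16]
  [-14, 0, -16]
  [-∞, -8, 0]
D(2):
  [0, -∞, -16]
  [-14, 0, -16]
  [-22, -8, 0]
D(3):
  [0, -24, -16]
  [-14, 0, -16]
  [-22, -8, 0]
Answer: C*[2][1] = -14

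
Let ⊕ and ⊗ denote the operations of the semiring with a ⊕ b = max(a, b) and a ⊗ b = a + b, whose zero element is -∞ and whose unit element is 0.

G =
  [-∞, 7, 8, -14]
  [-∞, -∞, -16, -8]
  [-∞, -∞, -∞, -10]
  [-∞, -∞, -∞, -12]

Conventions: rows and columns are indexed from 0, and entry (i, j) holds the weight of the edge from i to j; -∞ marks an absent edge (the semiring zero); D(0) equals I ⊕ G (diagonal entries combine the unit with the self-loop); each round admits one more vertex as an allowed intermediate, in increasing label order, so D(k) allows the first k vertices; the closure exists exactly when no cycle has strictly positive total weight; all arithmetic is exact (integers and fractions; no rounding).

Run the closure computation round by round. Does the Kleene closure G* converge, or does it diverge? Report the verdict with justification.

D(0):
  [0, 7, 8, -14]
  [-∞, 0, -16, -8]
  [-∞, -∞, 0, -10]
  [-∞, -∞, -∞, 0]
D(1):
  [0, 7, 8, -14]
  [-∞, 0, -16, -8]
  [-∞, -∞, 0, -10]
  [-∞, -∞, -∞, 0]
D(2):
  [0, 7, 8, -1]
  [-∞, 0, -16, -8]
  [-∞, -∞, 0, -10]
  [-∞, -∞, -∞, 0]
D(3):
  [0, 7, 8, -1]
  [-∞, 0, -16, -8]
  [-∞, -∞, 0, -10]
  [-∞, -∞, -∞, 0]
D(4):
  [0, 7, 8, -1]
  [-∞, 0, -16, -8]
  [-∞, -∞, 0, -10]
  [-∞, -∞, -∞, 0]
Key observation: every diagonal entry stays at the unit through all rounds, so no improving cycle exists.
Answer: CONVERGES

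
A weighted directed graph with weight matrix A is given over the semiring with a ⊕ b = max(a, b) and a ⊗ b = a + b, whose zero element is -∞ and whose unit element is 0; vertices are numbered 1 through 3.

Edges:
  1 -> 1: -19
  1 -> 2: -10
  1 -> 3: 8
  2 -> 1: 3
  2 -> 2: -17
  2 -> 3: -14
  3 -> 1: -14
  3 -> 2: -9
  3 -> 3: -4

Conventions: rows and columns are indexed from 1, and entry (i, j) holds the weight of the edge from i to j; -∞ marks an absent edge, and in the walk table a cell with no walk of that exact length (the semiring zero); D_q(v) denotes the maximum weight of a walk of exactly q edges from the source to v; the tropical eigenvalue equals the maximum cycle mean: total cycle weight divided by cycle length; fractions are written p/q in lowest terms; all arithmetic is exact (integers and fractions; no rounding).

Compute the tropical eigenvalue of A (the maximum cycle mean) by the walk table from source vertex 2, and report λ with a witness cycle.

q=0: [-∞, 0, -∞]
q=1: [3, -17, -14]
q=2: [-14, -7, 11]
q=3: [-3, 2, 7]
Optimal cycle mean attained by: cycle 1->3->2->1, total 8 + (-9) + 3, length 3.
Answer: λ = 2/3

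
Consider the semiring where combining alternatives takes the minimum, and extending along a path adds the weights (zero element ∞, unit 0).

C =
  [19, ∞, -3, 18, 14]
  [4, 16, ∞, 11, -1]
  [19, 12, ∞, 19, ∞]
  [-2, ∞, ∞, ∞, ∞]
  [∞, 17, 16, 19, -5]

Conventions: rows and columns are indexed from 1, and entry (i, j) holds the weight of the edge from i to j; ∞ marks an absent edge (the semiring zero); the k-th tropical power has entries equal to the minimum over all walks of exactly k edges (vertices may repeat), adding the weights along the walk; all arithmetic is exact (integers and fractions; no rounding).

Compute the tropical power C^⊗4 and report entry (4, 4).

C^⊗2:
  [16, 9, 16, 16, 9]
  [9, 16, 1, 18, -6]
  [16, 28, 16, 23, 11]
  [17, ∞, -5, 16, 12]
  [17, 12, 11, 14, -10]
C^⊗3:
  [13, 25, 13, 20, 4]
  [16, 11, 6, 13, -11]
  [21, 28, 13, 30, 6]
  [14, 7, 14, 14, 7]
  [12, 7, 6, 9, -15]
C^⊗4:
  [18, 21, 10, 23, -1]
  [11, 6, 5, 8, -16]
  [28, 23, 18, 25, 1]
  [11, 23, 11, 18, 2]
  [7, 2, 1, 4, -20]
Key observation: the optimum is the walk 4->1->3->2->4, with weight (-2) + (-3) + 12 + 11 = 18.
Optimal value attained by: walk 4->1->3->2->4.
Answer: (C^⊗4)[4][4] = 18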